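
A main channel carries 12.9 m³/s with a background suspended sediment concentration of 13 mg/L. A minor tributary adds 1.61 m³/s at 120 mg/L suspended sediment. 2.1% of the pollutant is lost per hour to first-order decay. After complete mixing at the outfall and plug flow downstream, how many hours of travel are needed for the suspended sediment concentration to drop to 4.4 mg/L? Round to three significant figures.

81.6 h

Mass balance: C = (12.90·13.00 + 1.610·120.0) / 14.51 = 360.9/14.51 = 24.87 mg/L.
2.1%/h lost → k = −ln(1 − 0.021) = 0.02122 h⁻¹.
24.87·exp(−k·t) = 4.4 → t = ln(24.87/4.4)/k = 293800 s = 81.61 h.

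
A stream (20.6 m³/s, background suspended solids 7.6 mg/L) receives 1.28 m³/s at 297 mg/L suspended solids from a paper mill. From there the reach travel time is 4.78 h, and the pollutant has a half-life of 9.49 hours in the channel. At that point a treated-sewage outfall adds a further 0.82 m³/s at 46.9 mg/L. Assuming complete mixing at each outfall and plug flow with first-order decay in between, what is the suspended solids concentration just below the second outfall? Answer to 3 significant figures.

Mass balance: C = (20.60·7.600 + 1.280·297.0) / 21.88 = 536.7/21.88 = 24.53 mg/L; combined flow 21.88 m³/s.
Half-life 9.49 h → k = ln 2 / 9.49 = 0.07304 h⁻¹ = 1.753 d⁻¹.
Applying C = C₀e^(−kt): 24.53 × 0.7053 = 17.30 mg/L.
At the second outfall, C = (21.88·17.30 + 0.8200·46.90) / (21.88 + 0.8200) = 18.37 mg/L.

18.4 mg/L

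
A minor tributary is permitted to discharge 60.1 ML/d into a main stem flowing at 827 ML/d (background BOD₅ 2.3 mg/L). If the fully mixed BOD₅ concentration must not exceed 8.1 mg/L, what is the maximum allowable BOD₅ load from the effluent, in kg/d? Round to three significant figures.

Mass balance at the limit: 827.0·2.300 + 60.10·Cₑ = 887.1·8.1 → Cₑ = 87.91 mg/L.
60.10 ML/d = 0.6956 m³/s. Load = 0.6956 m³/s × 87.91 g/m³ × 86 400 s/d = 5283 kg/d.

5280 kg/d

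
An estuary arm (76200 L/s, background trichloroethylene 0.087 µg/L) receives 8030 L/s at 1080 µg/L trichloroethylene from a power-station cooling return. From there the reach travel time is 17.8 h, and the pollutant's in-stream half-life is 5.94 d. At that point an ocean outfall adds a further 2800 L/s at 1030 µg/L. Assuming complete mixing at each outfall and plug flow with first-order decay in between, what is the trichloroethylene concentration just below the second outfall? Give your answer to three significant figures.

125 µg/L

Conservation of mass: C = (76200·0.08700 + 8030·1080) / 84230 = 8679000/84230 = 103.0 µg/L; combined flow 84230 L/s.
Half-life 5.94 d → k = ln 2 / 5.94 = 0.1167 d⁻¹.
Applying C = C₀e^(−kt): 103.0 × 0.9171 = 94.50 µg/L.
Second outfall: C = (84230·94.50 + 2800·1030)/87030 = 124.6 µg/L.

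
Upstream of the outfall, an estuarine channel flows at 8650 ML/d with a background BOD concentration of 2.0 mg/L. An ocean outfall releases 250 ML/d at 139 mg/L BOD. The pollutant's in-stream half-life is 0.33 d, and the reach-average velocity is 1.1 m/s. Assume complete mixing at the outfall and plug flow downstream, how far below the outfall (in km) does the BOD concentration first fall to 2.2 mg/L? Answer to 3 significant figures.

44.2 km

After mixing, C = (8650·2.000 + 250.0·139.0) / 8900 = 52050/8900 = 5.848 mg/L.
Half-life 0.33 d → k = ln 2 / 0.33 = 2.100 d⁻¹.
Set 5.848·exp(−k·t) = 2.2 → t = ln(5.848/2.2)/k = 40220 s = 11.17 h.
Distance = v·t = 1.1·40220 = 44240 m = 44.24 km.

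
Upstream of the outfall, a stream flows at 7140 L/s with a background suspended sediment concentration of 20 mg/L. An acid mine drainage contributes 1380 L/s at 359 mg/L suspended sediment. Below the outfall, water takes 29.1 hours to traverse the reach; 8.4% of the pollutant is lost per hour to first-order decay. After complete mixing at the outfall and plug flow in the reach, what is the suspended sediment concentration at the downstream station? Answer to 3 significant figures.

Mixed concentration C = ΣQC/ΣQ = (7140·20.00 + 1380·359.0) / 8520 = 638200/8520 = 74.91 mg/L.
8.4%/h lost → k = −ln(1 − 0.084) = 0.08774 h⁻¹.
After decay, C = 74.91 × e^(−kt) = 74.91 × 0.07783 = 5.830 mg/L.

5.83 mg/L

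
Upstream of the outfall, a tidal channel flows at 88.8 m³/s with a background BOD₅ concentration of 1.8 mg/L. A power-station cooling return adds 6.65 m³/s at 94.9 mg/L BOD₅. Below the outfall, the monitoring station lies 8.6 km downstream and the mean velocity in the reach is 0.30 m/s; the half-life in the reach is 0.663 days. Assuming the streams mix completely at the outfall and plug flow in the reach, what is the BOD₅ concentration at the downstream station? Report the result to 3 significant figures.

Mass balance: C = (88.80·1.800 + 6.650·94.90) / 95.45 = 790.9/95.45 = 8.286 mg/L.
Travel time t = 8.6·1000 / 0.30 = 28670 s = 7.963 h.
Half-life 0.663 d → k = ln 2 / 0.663 = 1.045 d⁻¹.
First-order decay: C = 8.286·exp(−k·t) = 8.286·0.7069 = 5.858 mg/L.

5.86 mg/L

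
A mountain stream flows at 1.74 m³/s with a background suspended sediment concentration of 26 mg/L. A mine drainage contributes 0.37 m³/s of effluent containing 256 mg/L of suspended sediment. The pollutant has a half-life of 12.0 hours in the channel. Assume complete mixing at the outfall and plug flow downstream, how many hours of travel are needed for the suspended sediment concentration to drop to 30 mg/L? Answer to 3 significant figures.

13.7 h

Flow-weighted average: C = (1.740·26.00 + 0.3700·256.0) / 2.110 = 140.0/2.110 = 66.33 mg/L.
Half-life 12.0 h → k = ln 2 / 12.0 = 0.05776 h⁻¹ = 1.386 d⁻¹.
66.33·exp(−k·t) = 30 → t = ln(66.33/30)/k = 49450 s = 13.74 h.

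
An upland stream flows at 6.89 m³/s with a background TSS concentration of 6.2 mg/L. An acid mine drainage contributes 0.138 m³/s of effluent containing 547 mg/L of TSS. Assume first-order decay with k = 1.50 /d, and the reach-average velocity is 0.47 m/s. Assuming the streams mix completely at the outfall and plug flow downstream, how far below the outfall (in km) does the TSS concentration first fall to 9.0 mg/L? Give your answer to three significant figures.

Mass balance: C = (6.890·6.200 + 0.1380·547.0) / 7.028 = 118.2/7.028 = 16.82 mg/L.
Set 16.82·exp(−k·t) = 9.0 → t = ln(16.82/9.0)/k = 36020 s = 10.00 h.
Distance = v·t = 0.47·36020 = 16930 m = 16.93 km.

16.9 km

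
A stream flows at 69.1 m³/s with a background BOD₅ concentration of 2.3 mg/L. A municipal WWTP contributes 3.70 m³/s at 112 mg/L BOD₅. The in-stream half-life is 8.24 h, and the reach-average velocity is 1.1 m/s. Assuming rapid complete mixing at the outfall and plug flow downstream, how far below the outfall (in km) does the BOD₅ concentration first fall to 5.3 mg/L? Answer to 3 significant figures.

After mixing, C = (69.10·2.300 + 3.700·112.0) / 72.80 = 573.3/72.80 = 7.875 mg/L.
Half-life 8.24 h → k = ln 2 / 8.24 = 0.08412 h⁻¹ = 2.019 d⁻¹.
Set 7.875·exp(−k·t) = 5.3 → t = ln(7.875/5.3)/k = 16950 s = 4.708 h.
Distance = v·t = 1.1·16950 = 18640 m = 18.64 km.

18.6 km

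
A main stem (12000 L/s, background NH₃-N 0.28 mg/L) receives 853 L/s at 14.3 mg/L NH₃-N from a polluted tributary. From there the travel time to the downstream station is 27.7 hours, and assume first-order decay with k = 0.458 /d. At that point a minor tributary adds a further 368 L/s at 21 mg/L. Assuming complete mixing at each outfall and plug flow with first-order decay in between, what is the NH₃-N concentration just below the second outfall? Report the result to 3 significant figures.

1.28 mg/L

Mass balance: C = (12000·0.2800 + 853.0·14.30) / 12850 = 15560/12850 = 1.210 mg/L; combined flow 12850 L/s.
Decay over the reach: 1.210·exp(−kt) = 1.210·0.5894 = 0.7135 mg/L.
Second outfall: C = (12850·0.7135 + 368.0·21.00)/13220 = 1.278 mg/L.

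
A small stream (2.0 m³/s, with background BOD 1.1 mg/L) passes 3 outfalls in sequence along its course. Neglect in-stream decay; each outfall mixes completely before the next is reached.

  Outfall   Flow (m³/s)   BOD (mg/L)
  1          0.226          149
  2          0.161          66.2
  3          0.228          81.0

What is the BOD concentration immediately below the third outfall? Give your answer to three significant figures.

Outfall 1: combined Q = 2.226 m³/s; C = (2.000·1.100 + 0.2260·149.0)/2.226 = 16.12 mg/L.
Outfall 2: combined Q = 2.387 m³/s; C = (2.226·16.12 + 0.1610·66.20)/2.387 = 19.49 mg/L.
Outfall 3: combined Q = 2.615 m³/s; C = (2.387·19.49 + 0.2280·81.00)/2.615 = 24.86 mg/L.

24.9 mg/L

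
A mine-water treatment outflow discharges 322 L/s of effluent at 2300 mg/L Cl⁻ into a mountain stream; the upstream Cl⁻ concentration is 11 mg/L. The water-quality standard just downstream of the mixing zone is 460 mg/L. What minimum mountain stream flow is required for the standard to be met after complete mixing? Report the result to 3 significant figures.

Set C_mix = 460: (Q·11.00 + 322.0·2300) / (Q + 322.0) = 460
→ Q = 322.0·(2300 − 460)/(460 − 11.00) = 1320 L/s.

1320 L/s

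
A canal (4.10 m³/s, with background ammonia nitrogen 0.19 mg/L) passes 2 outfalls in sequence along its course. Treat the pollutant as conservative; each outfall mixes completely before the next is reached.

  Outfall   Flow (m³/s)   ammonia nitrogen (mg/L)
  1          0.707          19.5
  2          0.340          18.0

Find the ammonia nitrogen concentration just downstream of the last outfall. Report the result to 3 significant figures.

4.02 mg/L

Outfall 1: combined Q = 4.807 m³/s; C = (4.100·0.1900 + 0.7070·19.50)/4.807 = 3.030 mg/L.
Outfall 2: combined Q = 5.147 m³/s; C = (4.807·3.030 + 0.3400·18.00)/5.147 = 4.019 mg/L.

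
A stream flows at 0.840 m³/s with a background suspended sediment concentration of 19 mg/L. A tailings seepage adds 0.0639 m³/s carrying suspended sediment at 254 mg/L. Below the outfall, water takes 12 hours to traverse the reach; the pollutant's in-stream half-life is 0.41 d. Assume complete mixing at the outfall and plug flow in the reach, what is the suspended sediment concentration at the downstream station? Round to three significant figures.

After mixing, C = (0.8400·19.00 + 0.06390·254.0) / 0.9039 = 32.19/0.9039 = 35.61 mg/L.
Half-life 0.41 d → k = ln 2 / 0.41 = 1.691 d⁻¹.
Applying C = C₀e^(−kt): 35.61 × 0.4294 = 15.29 mg/L.

15.3 mg/L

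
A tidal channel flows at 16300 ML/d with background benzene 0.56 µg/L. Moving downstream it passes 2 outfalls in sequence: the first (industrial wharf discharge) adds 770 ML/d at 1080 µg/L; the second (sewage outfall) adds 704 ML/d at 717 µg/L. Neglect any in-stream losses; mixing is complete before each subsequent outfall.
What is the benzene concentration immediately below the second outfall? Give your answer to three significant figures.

75.7 µg/L

Outfall 1: combined Q = 17070 ML/d; C = (16300·0.5600 + 770.0·1080)/17070 = 49.25 µg/L.
Outfall 2: combined Q = 17770 ML/d; C = (17070·49.25 + 704.0·717.0)/17770 = 75.70 µg/L.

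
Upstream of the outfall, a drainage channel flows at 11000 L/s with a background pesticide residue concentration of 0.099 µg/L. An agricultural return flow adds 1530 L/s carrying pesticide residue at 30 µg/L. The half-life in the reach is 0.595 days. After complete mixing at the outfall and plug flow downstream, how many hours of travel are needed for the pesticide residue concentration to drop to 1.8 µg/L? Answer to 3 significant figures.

Mass balance: C = (11000·0.09900 + 1530·30.00) / 12530 = 46990/12530 = 3.750 µg/L.
Half-life 0.595 d → k = ln 2 / 0.595 = 1.165 d⁻¹.
3.750·exp(−k·t) = 1.8 → t = ln(3.750/1.8)/k = 54440 s = 15.12 h.

15.1 h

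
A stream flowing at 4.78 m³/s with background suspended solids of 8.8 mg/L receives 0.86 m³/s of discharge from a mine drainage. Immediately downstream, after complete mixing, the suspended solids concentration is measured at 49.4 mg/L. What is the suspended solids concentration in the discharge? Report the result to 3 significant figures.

275 mg/L

Mass balance: 4.780·8.800 + 0.8600·Cₑ = 5.640·49.40
→ Cₑ = (5.640·49.40 − 4.780·8.800) / 0.8600 = 275.1 mg/L.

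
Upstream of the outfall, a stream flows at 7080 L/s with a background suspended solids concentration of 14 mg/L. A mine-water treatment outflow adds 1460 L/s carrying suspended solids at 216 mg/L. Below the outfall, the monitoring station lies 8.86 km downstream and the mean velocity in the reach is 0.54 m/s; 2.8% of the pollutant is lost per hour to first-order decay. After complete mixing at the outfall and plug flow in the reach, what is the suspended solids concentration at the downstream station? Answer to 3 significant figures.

42.6 mg/L

Flow-weighted average: C = (7080·14.00 + 1460·216.0) / 8540 = 414500/8540 = 48.53 mg/L.
Travel time t = 8.86·1000 / 0.54 = 16410 s = 4.558 h.
2.8%/h lost → k = −ln(1 − 0.028) = 0.02840 h⁻¹.
Applying C = C₀e^(−kt): 48.53 × 0.8786 = 42.64 mg/L.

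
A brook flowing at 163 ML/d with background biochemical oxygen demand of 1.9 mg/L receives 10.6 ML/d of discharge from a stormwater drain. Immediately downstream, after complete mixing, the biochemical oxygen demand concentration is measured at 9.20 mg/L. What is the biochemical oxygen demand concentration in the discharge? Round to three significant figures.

Mass balance: 163.0·1.900 + 10.60·Cₑ = 173.6·9.200
→ Cₑ = (173.6·9.200 − 163.0·1.900) / 10.60 = 121.5 mg/L.

121 mg/L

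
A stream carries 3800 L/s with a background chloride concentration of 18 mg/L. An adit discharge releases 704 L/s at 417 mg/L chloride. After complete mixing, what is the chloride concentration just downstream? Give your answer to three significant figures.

After mixing, C = (3800·18.00 + 704.0·417.0) / 4504 = 362000/4504 = 80.37 mg/L.

80.4 mg/L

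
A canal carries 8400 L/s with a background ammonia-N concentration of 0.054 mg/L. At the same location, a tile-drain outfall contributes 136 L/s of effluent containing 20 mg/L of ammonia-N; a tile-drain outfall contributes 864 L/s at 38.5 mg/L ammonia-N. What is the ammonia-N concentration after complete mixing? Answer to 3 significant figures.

3.88 mg/L

Mixed concentration C = ΣQC/ΣQ = (8400·0.05400 + 136.0·20.00 + 864.0·38.50) / 9400 = 36440/9400 = 3.876 mg/L.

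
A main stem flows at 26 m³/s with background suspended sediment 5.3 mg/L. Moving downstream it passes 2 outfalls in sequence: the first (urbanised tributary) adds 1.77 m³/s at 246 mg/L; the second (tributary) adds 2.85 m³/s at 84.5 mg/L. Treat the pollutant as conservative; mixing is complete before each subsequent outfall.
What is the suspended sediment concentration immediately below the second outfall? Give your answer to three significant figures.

26.6 mg/L

After outfall 1: Q = 26.00 + 1.770 = 27.77 m³/s; C = (26.00·5.300 + 1.770·246.0)/27.77 = 20.64 mg/L.
After outfall 2: Q = 27.77 + 2.850 = 30.62 m³/s; C = (27.77·20.64 + 2.850·84.50)/30.62 = 26.59 mg/L.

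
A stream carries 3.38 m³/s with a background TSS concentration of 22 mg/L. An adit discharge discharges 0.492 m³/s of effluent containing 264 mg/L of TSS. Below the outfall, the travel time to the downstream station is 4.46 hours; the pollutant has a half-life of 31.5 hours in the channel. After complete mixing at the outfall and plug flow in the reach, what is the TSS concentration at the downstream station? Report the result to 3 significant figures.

Mixed concentration C = ΣQC/ΣQ = (3.380·22.00 + 0.4920·264.0) / 3.872 = 204.2/3.872 = 52.75 mg/L.
Half-life 31.5 h → k = ln 2 / 31.5 = 0.02200 h⁻¹ = 0.5281 d⁻¹.
After decay, C = 52.75 × e^(−kt) = 52.75 × 0.9065 = 47.82 mg/L.

47.8 mg/L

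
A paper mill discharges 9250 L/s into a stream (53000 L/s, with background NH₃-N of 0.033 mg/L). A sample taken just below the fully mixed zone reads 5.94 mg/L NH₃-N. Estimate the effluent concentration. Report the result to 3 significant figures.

39.8 mg/L

Mass balance: 53000·0.03300 + 9250·Cₑ = 62250·5.940
→ Cₑ = (62250·5.940 − 53000·0.03300) / 9250 = 39.79 mg/L.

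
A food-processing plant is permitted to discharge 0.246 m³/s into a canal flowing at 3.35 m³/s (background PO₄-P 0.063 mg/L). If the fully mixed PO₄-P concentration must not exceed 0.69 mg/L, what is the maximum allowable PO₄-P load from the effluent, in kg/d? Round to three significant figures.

196 kg/d

Mass balance at the limit: 3.350·0.06300 + 0.2460·Cₑ = 3.596·0.69 → Cₑ = 9.228 mg/L.
Load = 0.2460 m³/s × 9.228 g/m³ × 86 400 s/d = 196.1 kg/d.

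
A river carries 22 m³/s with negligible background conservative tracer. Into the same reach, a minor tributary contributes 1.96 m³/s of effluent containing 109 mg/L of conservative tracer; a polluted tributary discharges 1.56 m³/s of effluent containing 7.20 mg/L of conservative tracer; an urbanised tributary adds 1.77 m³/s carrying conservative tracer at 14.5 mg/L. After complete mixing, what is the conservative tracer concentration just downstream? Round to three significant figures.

9.18 mg/L

Conservation of mass: C = (22.00·0 + 1.960·109.0 + 1.560·7.200 + 1.770·14.50) / 27.29 = 250.5/27.29 = 9.181 mg/L.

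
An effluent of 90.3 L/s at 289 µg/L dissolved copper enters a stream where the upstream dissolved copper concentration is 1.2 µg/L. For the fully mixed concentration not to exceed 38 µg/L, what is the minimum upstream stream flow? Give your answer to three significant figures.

616 L/s

Set C_mix = 38: (Q·1.200 + 90.30·289.0) / (Q + 90.30) = 38
→ Q = 90.30·(289.0 − 38)/(38 − 1.200) = 615.9 L/s.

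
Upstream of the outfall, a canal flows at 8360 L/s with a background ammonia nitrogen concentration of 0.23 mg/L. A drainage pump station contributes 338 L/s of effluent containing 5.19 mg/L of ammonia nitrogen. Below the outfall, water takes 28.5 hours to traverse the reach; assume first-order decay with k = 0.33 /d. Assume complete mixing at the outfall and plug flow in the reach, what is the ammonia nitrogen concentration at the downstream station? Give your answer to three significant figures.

0.286 mg/L

Conservation of mass: C = (8360·0.2300 + 338.0·5.190) / 8698 = 3677/8698 = 0.4227 mg/L.
Decay over the reach: 0.4227·exp(−kt) = 0.4227·0.6758 = 0.2857 mg/L.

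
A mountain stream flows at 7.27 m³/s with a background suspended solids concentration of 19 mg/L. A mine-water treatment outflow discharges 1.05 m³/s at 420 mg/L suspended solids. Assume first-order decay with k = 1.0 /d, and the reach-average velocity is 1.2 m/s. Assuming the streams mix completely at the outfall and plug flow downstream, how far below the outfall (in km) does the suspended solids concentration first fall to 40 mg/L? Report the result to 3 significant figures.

Mass balance: C = (7.270·19.00 + 1.050·420.0) / 8.320 = 579.1/8.320 = 69.61 mg/L.
Set 69.61·exp(−k·t) = 40 → t = ln(69.61/40)/k = 47860 s = 13.30 h.
Distance = v·t = 1.2·47860 = 57440 m = 57.44 km.

57.4 km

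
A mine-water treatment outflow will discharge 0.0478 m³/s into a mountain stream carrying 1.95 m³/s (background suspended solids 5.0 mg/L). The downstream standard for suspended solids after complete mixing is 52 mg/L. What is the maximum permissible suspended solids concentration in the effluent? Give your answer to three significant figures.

At the limit, (Qr·Cr + Qe·Cₑ)/(Qr + Qe) = 52:
Cₑ = (1.998·52 − 1.950·5.000) / 0.04780 = 1969 mg/L.

1970 mg/L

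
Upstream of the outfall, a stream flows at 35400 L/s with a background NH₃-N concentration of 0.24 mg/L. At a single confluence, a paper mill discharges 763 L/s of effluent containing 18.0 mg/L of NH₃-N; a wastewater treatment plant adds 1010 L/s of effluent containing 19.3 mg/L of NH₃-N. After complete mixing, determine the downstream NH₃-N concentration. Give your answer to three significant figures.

1.12 mg/L

Mixed concentration C = ΣQC/ΣQ = (35400·0.2400 + 763.0·18.00 + 1010·19.30) / 37170 = 41720/37170 = 1.122 mg/L.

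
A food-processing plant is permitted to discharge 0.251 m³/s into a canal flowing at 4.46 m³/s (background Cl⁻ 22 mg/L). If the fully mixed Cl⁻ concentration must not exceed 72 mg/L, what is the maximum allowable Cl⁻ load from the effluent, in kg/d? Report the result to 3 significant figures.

20800 kg/d

Mass balance at the limit: 4.460·22.00 + 0.2510·Cₑ = 4.711·72 → Cₑ = 960.4 mg/L.
Load = 0.2510 m³/s × 960.4 g/m³ × 86 400 s/d = 20830 kg/d.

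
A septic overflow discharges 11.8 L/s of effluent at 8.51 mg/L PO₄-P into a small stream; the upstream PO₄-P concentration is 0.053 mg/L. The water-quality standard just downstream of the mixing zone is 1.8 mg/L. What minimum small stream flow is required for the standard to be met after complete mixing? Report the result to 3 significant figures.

Set C_mix = 1.8: (Q·0.05300 + 11.80·8.510) / (Q + 11.80) = 1.8
→ Q = 11.80·(8.510 − 1.8)/(1.8 − 0.05300) = 45.32 L/s.

45.3 L/s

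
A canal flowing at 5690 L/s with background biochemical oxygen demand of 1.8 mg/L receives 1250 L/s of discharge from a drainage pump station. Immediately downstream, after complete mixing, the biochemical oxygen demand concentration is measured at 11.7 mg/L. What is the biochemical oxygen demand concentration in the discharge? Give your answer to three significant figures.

Mass balance: 5690·1.800 + 1250·Cₑ = 6940·11.70
→ Cₑ = (6940·11.70 − 5690·1.800) / 1250 = 56.76 mg/L.

56.8 mg/L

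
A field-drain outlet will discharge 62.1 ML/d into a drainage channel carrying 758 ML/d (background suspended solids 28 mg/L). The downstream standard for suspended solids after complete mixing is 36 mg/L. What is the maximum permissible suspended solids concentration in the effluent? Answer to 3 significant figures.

At the limit, (Qr·Cr + Qe·Cₑ)/(Qr + Qe) = 36:
Cₑ = (820.1·36 − 758.0·28.00) / 62.10 = 133.6 mg/L.

134 mg/L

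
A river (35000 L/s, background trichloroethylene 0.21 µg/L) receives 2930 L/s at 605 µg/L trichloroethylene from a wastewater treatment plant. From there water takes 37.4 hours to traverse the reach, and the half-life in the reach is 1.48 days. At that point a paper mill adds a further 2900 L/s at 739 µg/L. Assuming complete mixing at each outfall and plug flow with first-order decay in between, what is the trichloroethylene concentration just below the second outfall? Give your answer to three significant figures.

73.5 µg/L

Conservation of mass: C = (35000·0.2100 + 2930·605.0) / 37930 = 1780000/37930 = 46.93 µg/L; combined flow 37930 L/s.
Half-life 1.48 d → k = ln 2 / 1.48 = 0.4683 d⁻¹.
Applying C = C₀e^(−kt): 46.93 × 0.4820 = 22.62 µg/L.
Second outfall: C = (37930·22.62 + 2900·739.0)/40830 = 73.50 µg/L.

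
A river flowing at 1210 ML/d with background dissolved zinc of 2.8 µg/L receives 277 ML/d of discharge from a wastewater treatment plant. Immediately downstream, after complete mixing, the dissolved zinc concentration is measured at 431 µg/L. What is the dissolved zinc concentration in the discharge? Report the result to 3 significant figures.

Mass balance: 1210·2.800 + 277.0·Cₑ = 1487·431.0
→ Cₑ = (1487·431.0 − 1210·2.800) / 277.0 = 2301 µg/L.

2300 µg/L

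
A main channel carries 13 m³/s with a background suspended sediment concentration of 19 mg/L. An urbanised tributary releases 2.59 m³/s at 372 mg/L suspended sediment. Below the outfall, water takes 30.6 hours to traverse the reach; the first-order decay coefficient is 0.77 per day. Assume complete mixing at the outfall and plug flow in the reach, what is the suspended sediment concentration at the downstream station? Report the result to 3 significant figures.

Conservation of mass: C = (13.00·19.00 + 2.590·372.0) / 15.59 = 1210/15.59 = 77.64 mg/L.
First-order decay: C = 77.64·exp(−k·t) = 77.64·0.3747 = 29.09 mg/L.

29.1 mg/L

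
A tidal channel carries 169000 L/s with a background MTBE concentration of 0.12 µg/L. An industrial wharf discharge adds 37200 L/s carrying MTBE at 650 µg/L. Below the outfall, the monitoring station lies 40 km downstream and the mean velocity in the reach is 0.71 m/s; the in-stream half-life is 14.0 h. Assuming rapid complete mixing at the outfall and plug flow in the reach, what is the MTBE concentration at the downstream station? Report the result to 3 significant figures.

Conservation of mass: C = (169000·0.1200 + 37200·650.0) / 206200 = 24200000/206200 = 117.4 µg/L.
Travel time t = 40·1000 / 0.71 = 56340 s = 15.65 h.
Half-life 14.0 h → k = ln 2 / 14.0 = 0.04951 h⁻¹ = 1.188 d⁻¹.
Decay over the reach: 117.4·exp(−kt) = 117.4·0.4608 = 54.08 µg/L.

54.1 µg/L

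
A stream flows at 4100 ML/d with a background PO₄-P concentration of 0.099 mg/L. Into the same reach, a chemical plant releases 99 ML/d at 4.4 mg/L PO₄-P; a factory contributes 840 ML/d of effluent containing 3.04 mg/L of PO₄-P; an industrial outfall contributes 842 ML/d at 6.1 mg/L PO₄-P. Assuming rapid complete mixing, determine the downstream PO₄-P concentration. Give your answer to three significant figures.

Flow-weighted average: C = (4100·0.09900 + 99.00·4.400 + 840.0·3.040 + 842.0·6.100) / 5881 = 8531/5881 = 1.451 mg/L.

1.45 mg/L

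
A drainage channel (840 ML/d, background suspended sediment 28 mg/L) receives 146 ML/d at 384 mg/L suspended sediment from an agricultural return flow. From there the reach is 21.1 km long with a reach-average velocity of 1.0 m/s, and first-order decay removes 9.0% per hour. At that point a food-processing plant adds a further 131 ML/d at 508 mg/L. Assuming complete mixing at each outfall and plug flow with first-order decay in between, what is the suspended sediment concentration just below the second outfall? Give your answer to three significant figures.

101 mg/L

Mixed concentration C = ΣQC/ΣQ = (840.0·28.00 + 146.0·384.0) / 986.0 = 79580/986.0 = 80.71 mg/L; combined flow 986.0 ML/d.
Travel time t = 21.1·1000 / 1.0 = 21100 s = 5.861 h.
9.0%/h lost → k = −ln(1 − 0.09) = 0.09431 h⁻¹.
Applying C = C₀e^(−kt): 80.71 × 0.5754 = 46.44 mg/L.
At the second outfall, C = (986.0·46.44 + 131.0·508.0) / (986.0 + 131.0) = 100.6 mg/L.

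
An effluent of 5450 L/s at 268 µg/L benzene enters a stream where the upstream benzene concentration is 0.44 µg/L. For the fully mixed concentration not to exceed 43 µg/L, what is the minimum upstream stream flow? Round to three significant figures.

28800 L/s

Set C_mix = 43: (Q·0.4400 + 5450·268.0) / (Q + 5450) = 43
→ Q = 5450·(268.0 − 43)/(43 − 0.4400) = 28810 L/s.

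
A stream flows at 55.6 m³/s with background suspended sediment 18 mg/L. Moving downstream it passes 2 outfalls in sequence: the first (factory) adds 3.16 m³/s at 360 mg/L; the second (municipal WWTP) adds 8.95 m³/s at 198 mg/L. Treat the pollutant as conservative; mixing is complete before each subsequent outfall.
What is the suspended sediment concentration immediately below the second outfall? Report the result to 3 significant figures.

Outfall 1: combined Q = 58.76 m³/s; C = (55.60·18.00 + 3.160·360.0)/58.76 = 36.39 mg/L.
Outfall 2: combined Q = 67.71 m³/s; C = (58.76·36.39 + 8.950·198.0)/67.71 = 57.75 mg/L.

57.8 mg/L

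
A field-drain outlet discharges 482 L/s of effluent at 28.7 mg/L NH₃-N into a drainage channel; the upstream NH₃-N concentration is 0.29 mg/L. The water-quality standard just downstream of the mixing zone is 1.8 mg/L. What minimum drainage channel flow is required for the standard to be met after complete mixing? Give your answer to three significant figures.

Set C_mix = 1.8: (Q·0.2900 + 482.0·28.70) / (Q + 482.0) = 1.8
→ Q = 482.0·(28.70 − 1.8)/(1.8 − 0.2900) = 8587 L/s.

8590 L/s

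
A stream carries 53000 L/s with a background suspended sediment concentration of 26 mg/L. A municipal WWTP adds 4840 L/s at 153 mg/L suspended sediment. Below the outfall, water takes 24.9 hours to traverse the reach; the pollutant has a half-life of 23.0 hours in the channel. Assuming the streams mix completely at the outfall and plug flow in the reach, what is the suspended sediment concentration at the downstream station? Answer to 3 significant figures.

Conservation of mass: C = (53000·26.00 + 4840·153.0) / 57840 = 2119000/57840 = 36.63 mg/L.
Half-life 23.0 h → k = ln 2 / 23.0 = 0.03014 h⁻¹ = 0.7233 d⁻¹.
First-order decay: C = 36.63·exp(−k·t) = 36.63·0.4722 = 17.29 mg/L.

17.3 mg/L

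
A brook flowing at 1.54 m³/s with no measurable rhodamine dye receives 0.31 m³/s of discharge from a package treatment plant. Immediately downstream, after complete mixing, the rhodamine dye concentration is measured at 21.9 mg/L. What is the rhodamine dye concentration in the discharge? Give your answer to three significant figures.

Mass balance: 1.540·0 + 0.3100·Cₑ = 1.850·21.90
→ Cₑ = (1.850·21.90 − 1.540·0) / 0.3100 = 130.7 mg/L.

131 mg/L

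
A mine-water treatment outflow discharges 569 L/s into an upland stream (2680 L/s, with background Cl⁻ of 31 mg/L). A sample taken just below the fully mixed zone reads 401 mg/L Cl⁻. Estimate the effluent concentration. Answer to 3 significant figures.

Mass balance: 2680·31.00 + 569.0·Cₑ = 3249·401.0
→ Cₑ = (3249·401.0 − 2680·31.00) / 569.0 = 2144 mg/L.

2140 mg/L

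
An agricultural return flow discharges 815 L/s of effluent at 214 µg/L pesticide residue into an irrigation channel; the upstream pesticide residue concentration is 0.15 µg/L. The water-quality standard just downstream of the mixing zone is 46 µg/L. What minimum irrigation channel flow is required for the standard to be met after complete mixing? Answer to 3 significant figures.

Set C_mix = 46: (Q·0.1500 + 815.0·214.0) / (Q + 815.0) = 46
→ Q = 815.0·(214.0 − 46)/(46 − 0.1500) = 2986 L/s.

2990 L/s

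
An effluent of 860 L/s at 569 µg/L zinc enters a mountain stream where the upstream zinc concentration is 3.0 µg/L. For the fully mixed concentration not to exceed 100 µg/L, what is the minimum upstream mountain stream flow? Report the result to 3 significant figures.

Set C_mix = 100: (Q·3.000 + 860.0·569.0) / (Q + 860.0) = 100
→ Q = 860.0·(569.0 − 100)/(100 − 3.000) = 4158 L/s.

4160 L/s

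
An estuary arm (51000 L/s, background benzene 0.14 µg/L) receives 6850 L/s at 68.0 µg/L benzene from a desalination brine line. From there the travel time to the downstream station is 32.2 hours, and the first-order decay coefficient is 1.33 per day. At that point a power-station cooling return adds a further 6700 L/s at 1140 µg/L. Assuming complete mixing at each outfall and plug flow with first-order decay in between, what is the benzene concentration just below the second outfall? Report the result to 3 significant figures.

After mixing, C = (51000·0.1400 + 6850·68.00) / 57850 = 472900/57850 = 8.175 µg/L; combined flow 57850 L/s.
Decay over the reach: 8.175·exp(−kt) = 8.175·0.1679 = 1.373 µg/L.
At the second outfall, C = (57850·1.373 + 6700·1140) / (57850 + 6700) = 119.6 µg/L.

120 µg/L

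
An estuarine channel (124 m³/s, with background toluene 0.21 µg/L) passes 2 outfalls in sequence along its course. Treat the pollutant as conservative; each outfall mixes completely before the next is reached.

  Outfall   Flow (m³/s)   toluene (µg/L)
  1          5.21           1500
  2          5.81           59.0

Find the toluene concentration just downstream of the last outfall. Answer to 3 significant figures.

60.6 µg/L

Below outfall 1: Q → 129.2 m³/s, C = (124.0·0.2100 + 5.210·1500)/129.2 = 60.68 µg/L.
Below outfall 2: Q → 135.0 m³/s, C = (129.2·60.68 + 5.810·59.00)/135.0 = 60.61 µg/L.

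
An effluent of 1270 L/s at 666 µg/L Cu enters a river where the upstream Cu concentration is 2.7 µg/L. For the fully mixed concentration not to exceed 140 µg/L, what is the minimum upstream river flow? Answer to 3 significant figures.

Set C_mix = 140: (Q·2.700 + 1270·666.0) / (Q + 1270) = 140
→ Q = 1270·(666.0 − 140)/(140 − 2.700) = 4865 L/s.

4870 L/s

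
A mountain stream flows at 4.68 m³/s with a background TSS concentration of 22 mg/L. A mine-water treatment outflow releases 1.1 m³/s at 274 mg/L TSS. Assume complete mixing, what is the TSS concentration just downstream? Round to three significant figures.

After mixing, C = (4.680·22.00 + 1.100·274.0) / 5.780 = 404.4/5.780 = 69.96 mg/L.

70.0 mg/L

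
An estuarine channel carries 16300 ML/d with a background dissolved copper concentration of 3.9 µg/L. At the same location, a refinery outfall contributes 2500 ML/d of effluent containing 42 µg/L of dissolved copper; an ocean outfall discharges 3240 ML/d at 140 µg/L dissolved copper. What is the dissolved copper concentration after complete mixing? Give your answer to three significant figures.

28.2 µg/L

After mixing, C = (16300·3.900 + 2500·42.00 + 3240·140.0) / 22040 = 622200/22040 = 28.23 µg/L.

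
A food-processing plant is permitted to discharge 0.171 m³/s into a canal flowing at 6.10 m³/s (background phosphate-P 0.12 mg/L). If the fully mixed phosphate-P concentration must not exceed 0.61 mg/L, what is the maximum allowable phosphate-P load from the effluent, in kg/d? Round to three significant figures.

267 kg/d

Mass balance at the limit: 6.100·0.1200 + 0.1710·Cₑ = 6.271·0.61 → Cₑ = 18.09 mg/L.
Load = 0.1710 m³/s × 18.09 g/m³ × 86 400 s/d = 267.3 kg/d.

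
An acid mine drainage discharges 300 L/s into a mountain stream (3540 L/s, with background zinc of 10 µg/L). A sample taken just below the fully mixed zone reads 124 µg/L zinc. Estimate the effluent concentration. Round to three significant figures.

Mass balance: 3540·10.00 + 300.0·Cₑ = 3840·124.0
→ Cₑ = (3840·124.0 − 3540·10.00) / 300.0 = 1469 µg/L.

1470 µg/L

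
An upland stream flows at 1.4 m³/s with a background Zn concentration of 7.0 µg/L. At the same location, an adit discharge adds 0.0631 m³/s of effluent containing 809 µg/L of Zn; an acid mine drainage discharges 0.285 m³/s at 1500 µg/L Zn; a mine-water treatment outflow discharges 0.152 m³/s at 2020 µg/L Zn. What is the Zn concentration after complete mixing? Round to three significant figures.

419 µg/L

Conservation of mass: C = (1.400·7.000 + 0.06310·809.0 + 0.2850·1500 + 0.1520·2020) / 1.900 = 795.4/1.900 = 418.6 µg/L.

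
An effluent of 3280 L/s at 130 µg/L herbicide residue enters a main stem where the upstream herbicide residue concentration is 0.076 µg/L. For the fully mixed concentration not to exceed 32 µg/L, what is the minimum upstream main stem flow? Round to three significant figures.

Set C_mix = 32: (Q·0.07600 + 3280·130.0) / (Q + 3280) = 32
→ Q = 3280·(130.0 − 32)/(32 − 0.07600) = 10070 L/s.

10100 L/s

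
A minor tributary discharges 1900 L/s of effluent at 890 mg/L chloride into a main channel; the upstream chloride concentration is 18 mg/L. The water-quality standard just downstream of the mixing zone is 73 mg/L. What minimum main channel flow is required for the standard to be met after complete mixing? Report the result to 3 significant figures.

28200 L/s

Set C_mix = 73: (Q·18.00 + 1900·890.0) / (Q + 1900) = 73
→ Q = 1900·(890.0 − 73)/(73 − 18.00) = 28220 L/s.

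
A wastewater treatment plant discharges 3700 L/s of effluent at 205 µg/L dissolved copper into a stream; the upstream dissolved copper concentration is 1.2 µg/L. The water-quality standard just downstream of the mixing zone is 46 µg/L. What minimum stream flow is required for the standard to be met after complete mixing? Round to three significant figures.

13100 L/s

Set C_mix = 46: (Q·1.200 + 3700·205.0) / (Q + 3700) = 46
→ Q = 3700·(205.0 − 46)/(46 − 1.200) = 13130 L/s.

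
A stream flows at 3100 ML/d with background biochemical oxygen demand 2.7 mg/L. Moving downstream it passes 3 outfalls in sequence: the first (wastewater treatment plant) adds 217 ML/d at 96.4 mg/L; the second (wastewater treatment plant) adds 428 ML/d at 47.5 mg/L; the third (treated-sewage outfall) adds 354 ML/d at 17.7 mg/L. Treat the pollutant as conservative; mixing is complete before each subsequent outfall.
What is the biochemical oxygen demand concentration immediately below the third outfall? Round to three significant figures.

13.6 mg/L

Below outfall 1: Q → 3317 ML/d, C = (3100·2.700 + 217.0·96.40)/3317 = 8.830 mg/L.
Below outfall 2: Q → 3745 ML/d, C = (3317·8.830 + 428.0·47.50)/3745 = 13.25 mg/L.
Below outfall 3: Q → 4099 ML/d, C = (3745·13.25 + 354.0·17.70)/4099 = 13.63 mg/L.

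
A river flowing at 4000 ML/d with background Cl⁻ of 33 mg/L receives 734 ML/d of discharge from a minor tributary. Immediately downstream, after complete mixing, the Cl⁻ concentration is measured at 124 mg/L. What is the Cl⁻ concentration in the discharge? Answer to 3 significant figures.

620 mg/L

Mass balance: 4000·33.00 + 734.0·Cₑ = 4734·124.0
→ Cₑ = (4734·124.0 − 4000·33.00) / 734.0 = 619.9 mg/L.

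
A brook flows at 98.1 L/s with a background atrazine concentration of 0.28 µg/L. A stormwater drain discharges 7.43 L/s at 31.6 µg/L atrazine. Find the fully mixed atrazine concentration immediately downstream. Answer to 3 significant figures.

2.49 µg/L

Flow-weighted average: C = (98.10·0.2800 + 7.430·31.60) / 105.5 = 262.3/105.5 = 2.485 µg/L.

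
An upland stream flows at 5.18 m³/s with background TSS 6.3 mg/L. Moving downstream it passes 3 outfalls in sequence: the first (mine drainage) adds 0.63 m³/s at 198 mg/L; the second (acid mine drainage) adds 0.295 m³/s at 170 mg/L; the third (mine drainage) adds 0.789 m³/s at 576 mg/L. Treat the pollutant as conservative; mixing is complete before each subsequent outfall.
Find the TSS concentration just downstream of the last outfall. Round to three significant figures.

96.0 mg/L

Below outfall 1: Q → 5.810 m³/s, C = (5.180·6.300 + 0.6300·198.0)/5.810 = 27.09 mg/L.
Below outfall 2: Q → 6.105 m³/s, C = (5.810·27.09 + 0.2950·170.0)/6.105 = 33.99 mg/L.
Below outfall 3: Q → 6.894 m³/s, C = (6.105·33.99 + 0.7890·576.0)/6.894 = 96.02 mg/L.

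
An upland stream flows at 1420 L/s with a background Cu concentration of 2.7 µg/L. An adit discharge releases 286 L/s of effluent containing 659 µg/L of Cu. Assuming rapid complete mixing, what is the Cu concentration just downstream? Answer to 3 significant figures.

113 µg/L

Mass balance: C = (1420·2.700 + 286.0·659.0) / 1706 = 192300/1706 = 112.7 µg/L.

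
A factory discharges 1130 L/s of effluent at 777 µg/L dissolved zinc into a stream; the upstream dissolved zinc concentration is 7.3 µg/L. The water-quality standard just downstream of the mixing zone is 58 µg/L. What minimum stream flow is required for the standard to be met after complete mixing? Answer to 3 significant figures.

16000 L/s

Set C_mix = 58: (Q·7.300 + 1130·777.0) / (Q + 1130) = 58
→ Q = 1130·(777.0 − 58)/(58 − 7.300) = 16030 L/s.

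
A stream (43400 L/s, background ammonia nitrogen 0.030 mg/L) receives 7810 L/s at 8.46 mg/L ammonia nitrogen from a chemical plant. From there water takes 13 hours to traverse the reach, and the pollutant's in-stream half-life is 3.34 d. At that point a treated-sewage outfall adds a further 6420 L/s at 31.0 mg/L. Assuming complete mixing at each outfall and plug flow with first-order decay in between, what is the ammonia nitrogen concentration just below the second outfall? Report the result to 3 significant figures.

4.50 mg/L

Flow-weighted average: C = (43400·0.03000 + 7810·8.460) / 51210 = 67370/51210 = 1.316 mg/L; combined flow 51210 L/s.
Half-life 3.34 d → k = ln 2 / 3.34 = 0.2075 d⁻¹.
First-order decay: C = 1.316·exp(−k·t) = 1.316·0.8937 = 1.176 mg/L.
Second outfall: C = (51210·1.176 + 6420·31.00)/57630 = 4.498 mg/L.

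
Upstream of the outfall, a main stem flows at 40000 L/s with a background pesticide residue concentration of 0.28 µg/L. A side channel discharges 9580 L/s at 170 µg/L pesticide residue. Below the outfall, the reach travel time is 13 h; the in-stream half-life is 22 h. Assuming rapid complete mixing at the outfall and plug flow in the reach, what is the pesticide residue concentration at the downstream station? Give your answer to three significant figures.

Flow-weighted average: C = (40000·0.2800 + 9580·170.0) / 49580 = 1640000/49580 = 33.07 µg/L.
Half-life 22 h → k = ln 2 / 22 = 0.03151 h⁻¹ = 0.7562 d⁻¹.
Applying C = C₀e^(−kt): 33.07 × 0.6639 = 21.96 µg/L.

22.0 µg/L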